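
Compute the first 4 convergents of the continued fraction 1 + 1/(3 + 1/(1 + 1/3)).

1/1, 4/3, 5/4, 19/15

Using the convergent recurrence p_i = a_i*p_{i-1} + p_{i-2}, q_i = a_i*q_{i-1} + q_{i-2} with p_{-2}=0, p_{-1}=1, q_{-2}=1, q_{-1}=0:
  i=0: a_0=1, p_0 = 1*1 + 0 = 1, q_0 = 1*0 + 1 = 1.
  i=1: a_1=3, p_1 = 3*1 + 1 = 4, q_1 = 3*1 + 0 = 3.
  i=2: a_2=1, p_2 = 1*4 + 1 = 5, q_2 = 1*3 + 1 = 4.
  i=3: a_3=3, p_3 = 3*5 + 4 = 19, q_3 = 3*4 + 3 = 15.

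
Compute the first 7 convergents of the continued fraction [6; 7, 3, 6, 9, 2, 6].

Using the convergent recurrence p_i = a_i*p_{i-1} + p_{i-2}, q_i = a_i*q_{i-1} + q_{i-2} with p_{-2}=0, p_{-1}=1, q_{-2}=1, q_{-1}=0:
  i=0: a_0=6, p_0 = 6*1 + 0 = 6, q_0 = 6*0 + 1 = 1.
  i=1: a_1=7, p_1 = 7*6 + 1 = 43, q_1 = 7*1 + 0 = 7.
  i=2: a_2=3, p_2 = 3*43 + 6 = 135, q_2 = 3*7 + 1 = 22.
  i=3: a_3=6, p_3 = 6*135 + 43 = 853, q_3 = 6*22 + 7 = 139.
  i=4: a_4=9, p_4 = 9*853 + 135 = 7812, q_4 = 9*139 + 22 = 1273.
  i=5: a_5=2, p_5 = 2*7812 + 853 = 16477, q_5 = 2*1273 + 139 = 2685.
  i=6: a_6=6, p_6 = 6*16477 + 7812 = 106674, q_6 = 6*2685 + 1273 = 17383.

6/1, 43/7, 135/22, 853/139, 7812/1273, 16477/2685, 106674/17383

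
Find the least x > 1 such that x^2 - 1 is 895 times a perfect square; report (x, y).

(x, y) = (359, 12)

First expand sqrt(895) as a continued fraction. With x_i = (sqrt(895) + m_i)/d_i and (m_0, d_0) = (0, 1): a_0 = floor(sqrt(895)) = 29, since 29^2 = 841 <= 895 < 900 = 30^2.
Iterate m_{i+1} = d_i*a_i - m_i, d_{i+1} = (895 - m_{i+1}^2)/d_i, a_{i+1} = floor((a_0 + m_{i+1})/d_{i+1}):
  m_1 = 1*29 - 0 = 29, d_1 = (895 - 29^2)/1 = 54/1 = 54, a_1 = floor((29 + 29)/54) = 1.
  m_2 = 54*1 - 29 = 25, d_2 = (895 - 25^2)/54 = 270/54 = 5, a_2 = floor((29 + 25)/5) = 10.
  m_3 = 5*10 - 25 = 25, d_3 = (895 - 25^2)/5 = 270/5 = 54, a_3 = floor((29 + 25)/54) = 1.
  m_4 = 54*1 - 25 = 29, d_4 = (895 - 29^2)/54 = 54/54 = 1, a_4 = floor((29 + 29)/1) = 58.
  m_5 = 1*58 - 29 = 29, d_5 = (895 - 29^2)/1 = 54/1 = 54: (m_5, d_5) = (m_1, d_1) = (29, 54), so from here the quotients repeat a_1, ..., a_4; the period length is 4.
So sqrt(895) = [29; (1, 10, 1, 58)] with period length k = 4.
k is even, so the fundamental solution of x^2 - 895y^2 = 1 is (p_{k-1}, q_{k-1}) = (p_3, q_3); compute convergents through index 3.
Convergents (p_i = a_i*p_{i-1} + p_{i-2}, q_i = a_i*q_{i-1} + q_{i-2} with p_{-2}=0, p_{-1}=1, q_{-2}=1, q_{-1}=0):
  i=0: a_0=29, p_0 = 29*1 + 0 = 29, q_0 = 29*0 + 1 = 1.
  i=1: a_1=1, p_1 = 1*29 + 1 = 30, q_1 = 1*1 + 0 = 1.
  i=2: a_2=10, p_2 = 10*30 + 29 = 329, q_2 = 10*1 + 1 = 11.
  i=3: a_3=1, p_3 = 1*329 + 30 = 359, q_3 = 1*11 + 1 = 12.
Check: 359^2 - 895*12^2 = 128881 - 128880 = 1, so (x, y) = (359, 12) solves the equation, and by the theorem it is the least positive solution.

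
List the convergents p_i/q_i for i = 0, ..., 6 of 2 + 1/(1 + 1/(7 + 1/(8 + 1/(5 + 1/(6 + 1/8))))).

Using the convergent recurrence p_i = a_i*p_{i-1} + p_{i-2}, q_i = a_i*q_{i-1} + q_{i-2} with p_{-2}=0, p_{-1}=1, q_{-2}=1, q_{-1}=0:
  i=0: a_0=2, p_0 = 2*1 + 0 = 2, q_0 = 2*0 + 1 = 1.
  i=1: a_1=1, p_1 = 1*2 + 1 = 3, q_1 = 1*1 + 0 = 1.
  i=2: a_2=7, p_2 = 7*3 + 2 = 23, q_2 = 7*1 + 1 = 8.
  i=3: a_3=8, p_3 = 8*23 + 3 = 187, q_3 = 8*8 + 1 = 65.
  i=4: a_4=5, p_4 = 5*187 + 23 = 958, q_4 = 5*65 + 8 = 333.
  i=5: a_5=6, p_5 = 6*958 + 187 = 5935, q_5 = 6*333 + 65 = 2063.
  i=6: a_6=8, p_6 = 8*5935 + 958 = 48438, q_6 = 8*2063 + 333 = 16837.

2/1, 3/1, 23/8, 187/65, 958/333, 5935/2063, 48438/16837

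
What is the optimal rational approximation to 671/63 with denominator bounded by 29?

213/20

Expand x = 671/63 as a continued fraction with the Euclidean algorithm:
  671 = 10*63 + 41, so a_0 = 10.
  63 = 1*41 + 22, so a_1 = 1.
  41 = 1*22 + 19, so a_2 = 1.
  22 = 1*19 + 3, so a_3 = 1.
  19 = 6*3 + 1, so a_4 = 6.
  3 = 3*1 + 0, so a_5 = 3.
so x = [10; 1, 1, 1, 6, 3].
Convergents (p_i = a_i*p_{i-1} + p_{i-2}, q_i = a_i*q_{i-1} + q_{i-2} with p_{-2}=0, p_{-1}=1, q_{-2}=1, q_{-1}=0), until the denominator exceeds 29:
  i=0: a_0=10, p_0 = 10*1 + 0 = 10, q_0 = 10*0 + 1 = 1.
  i=1: a_1=1, p_1 = 1*10 + 1 = 11, q_1 = 1*1 + 0 = 1.
  i=2: a_2=1, p_2 = 1*11 + 10 = 21, q_2 = 1*1 + 1 = 2.
  i=3: a_3=1, p_3 = 1*21 + 11 = 32, q_3 = 1*2 + 1 = 3.
  i=4: a_4=6, p_4 = 6*32 + 21 = 213, q_4 = 6*3 + 2 = 20.
  i=5: a_5=3, p_5 = 3*213 + 32 = 671, q_5 = 3*20 + 3 = 63.
q_5 = 63 > 29, so the last convergent with denominator <= 29 is p_4/q_4 = 213/20.
The closest fraction with denominator <= 29 is either p_4/q_4 or the intermediate fraction (k*p_4 + p_3)/(k*q_4 + q_3) with the largest k >= 1 whose denominator stays <= 29; these approach x as k grows, and every other convergent or intermediate fraction in range is farther away.
Largest k: floor((29 - q_3)/q_4) = floor((29 - 3)/20) = 1.
That gives (1*213 + 32)/(1*20 + 3) = 245/23.
Compare the errors: |x - 213/20| = |671*20 - 213*63|/(63*20) = 1/1260, and |x - 245/23| = |671*23 - 245*63|/(63*23) = 2/1449.
Cross-multiplying, 1*1449 = 1449 < 2520 = 2*1260, so 1/1260 is smaller: the convergent 213/20 is closer to x than 245/23.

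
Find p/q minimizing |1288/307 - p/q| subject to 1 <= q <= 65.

193/46

Expand x = 1288/307 as a continued fraction with the Euclidean algorithm:
  1288 = 4*307 + 60, so a_0 = 4.
  307 = 5*60 + 7, so a_1 = 5.
  60 = 8*7 + 4, so a_2 = 8.
  7 = 1*4 + 3, so a_3 = 1.
  4 = 1*3 + 1, so a_4 = 1.
  3 = 3*1 + 0, so a_5 = 3.
so x = [4; 5, 8, 1, 1, 3].
Convergents (p_i = a_i*p_{i-1} + p_{i-2}, q_i = a_i*q_{i-1} + q_{i-2} with p_{-2}=0, p_{-1}=1, q_{-2}=1, q_{-1}=0), until the denominator exceeds 65:
  i=0: a_0=4, p_0 = 4*1 + 0 = 4, q_0 = 4*0 + 1 = 1.
  i=1: a_1=5, p_1 = 5*4 + 1 = 21, q_1 = 5*1 + 0 = 5.
  i=2: a_2=8, p_2 = 8*21 + 4 = 172, q_2 = 8*5 + 1 = 41.
  i=3: a_3=1, p_3 = 1*172 + 21 = 193, q_3 = 1*41 + 5 = 46.
  i=4: a_4=1, p_4 = 1*193 + 172 = 365, q_4 = 1*46 + 41 = 87.
q_4 = 87 > 65, so the last convergent with denominator <= 65 is p_3/q_3 = 193/46.
The closest fraction with denominator <= 65 is either p_3/q_3 or the intermediate fraction (k*p_3 + p_2)/(k*q_3 + q_2) with the largest k >= 1 whose denominator stays <= 65; these approach x as k grows, and every other convergent or intermediate fraction in range is farther away.
Largest k: floor((65 - q_2)/q_3) = floor((65 - 41)/46) = 0.
Since k = 0, no intermediate fraction beyond p_3/q_3 has denominator <= 65, so the convergent 193/46 is the closest (its error is |1288*46 - 193*307|/(307*46) = 3/14122).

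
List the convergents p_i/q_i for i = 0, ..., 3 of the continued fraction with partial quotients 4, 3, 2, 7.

4/1, 13/3, 30/7, 223/52

Using the convergent recurrence p_i = a_i*p_{i-1} + p_{i-2}, q_i = a_i*q_{i-1} + q_{i-2} with p_{-2}=0, p_{-1}=1, q_{-2}=1, q_{-1}=0:
  i=0: a_0=4, p_0 = 4*1 + 0 = 4, q_0 = 4*0 + 1 = 1.
  i=1: a_1=3, p_1 = 3*4 + 1 = 13, q_1 = 3*1 + 0 = 3.
  i=2: a_2=2, p_2 = 2*13 + 4 = 30, q_2 = 2*3 + 1 = 7.
  i=3: a_3=7, p_3 = 7*30 + 13 = 223, q_3 = 7*7 + 3 = 52.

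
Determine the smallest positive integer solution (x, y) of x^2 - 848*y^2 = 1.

(x, y) = (66249, 2275)

First expand sqrt(848) as a continued fraction. With x_i = (sqrt(848) + m_i)/d_i and (m_0, d_0) = (0, 1): a_0 = floor(sqrt(848)) = 29, since 29^2 = 841 <= 848 < 900 = 30^2.
Iterate m_{i+1} = d_i*a_i - m_i, d_{i+1} = (848 - m_{i+1}^2)/d_i, a_{i+1} = floor((a_0 + m_{i+1})/d_{i+1}):
  m_1 = 1*29 - 0 = 29, d_1 = (848 - 29^2)/1 = 7/1 = 7, a_1 = floor((29 + 29)/7) = 8.
  m_2 = 7*8 - 29 = 27, d_2 = (848 - 27^2)/7 = 119/7 = 17, a_2 = floor((29 + 27)/17) = 3.
  m_3 = 17*3 - 27 = 24, d_3 = (848 - 24^2)/17 = 272/17 = 16, a_3 = floor((29 + 24)/16) = 3.
  m_4 = 16*3 - 24 = 24, d_4 = (848 - 24^2)/16 = 272/16 = 17, a_4 = floor((29 + 24)/17) = 3.
  m_5 = 17*3 - 24 = 27, d_5 = (848 - 27^2)/17 = 119/17 = 7, a_5 = floor((29 + 27)/7) = 8.
  m_6 = 7*8 - 27 = 29, d_6 = (848 - 29^2)/7 = 7/7 = 1, a_6 = floor((29 + 29)/1) = 58.
  m_7 = 1*58 - 29 = 29, d_7 = (848 - 29^2)/1 = 7/1 = 7: (m_7, d_7) = (m_1, d_1) = (29, 7), so from here the quotients repeat a_1, ..., a_6; the period length is 6.
So sqrt(848) = [29; (8, 3, 3, 3, 8, 58)] with period length k = 6.
k is even, so the fundamental solution of x^2 - 848y^2 = 1 is (p_{k-1}, q_{k-1}) = (p_5, q_5); compute convergents through index 5.
Convergents (p_i = a_i*p_{i-1} + p_{i-2}, q_i = a_i*q_{i-1} + q_{i-2} with p_{-2}=0, p_{-1}=1, q_{-2}=1, q_{-1}=0):
  i=0: a_0=29, p_0 = 29*1 + 0 = 29, q_0 = 29*0 + 1 = 1.
  i=1: a_1=8, p_1 = 8*29 + 1 = 233, q_1 = 8*1 + 0 = 8.
  i=2: a_2=3, p_2 = 3*233 + 29 = 728, q_2 = 3*8 + 1 = 25.
  i=3: a_3=3, p_3 = 3*728 + 233 = 2417, q_3 = 3*25 + 8 = 83.
  i=4: a_4=3, p_4 = 3*2417 + 728 = 7979, q_4 = 3*83 + 25 = 274.
  i=5: a_5=8, p_5 = 8*7979 + 2417 = 66249, q_5 = 8*274 + 83 = 2275.
Check: 66249^2 - 848*2275^2 = 4388930001 - 4388930000 = 1, so (x, y) = (66249, 2275) solves the equation, and by the theorem it is the least positive solution.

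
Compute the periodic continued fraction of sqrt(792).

[28; (7, 56)]

Write x_i = (sqrt(792) + m_i)/d_i with (m_0, d_0) = (0, 1). a_0 = floor(sqrt(792)) = 28, since 28^2 = 784 <= 792 < 841 = 29^2.
Iterate m_{i+1} = d_i*a_i - m_i, d_{i+1} = (792 - m_{i+1}^2)/d_i, a_{i+1} = floor((a_0 + m_{i+1})/d_{i+1}):
  m_1 = 1*28 - 0 = 28, d_1 = (792 - 28^2)/1 = 8/1 = 8, a_1 = floor((28 + 28)/8) = 7.
  m_2 = 8*7 - 28 = 28, d_2 = (792 - 28^2)/8 = 8/8 = 1, a_2 = floor((28 + 28)/1) = 56.
  m_3 = 1*56 - 28 = 28, d_3 = (792 - 28^2)/1 = 8/1 = 8: (m_3, d_3) = (m_1, d_1) = (28, 8), so from here the quotients repeat a_1, a_2; the period length is 2.
Hence the expansion of sqrt(792) is a_0 = 28 followed by the repeating block 7, 56 (period 2).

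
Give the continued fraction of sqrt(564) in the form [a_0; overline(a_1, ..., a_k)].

Write x_i = (sqrt(564) + m_i)/d_i with (m_0, d_0) = (0, 1). a_0 = floor(sqrt(564)) = 23, since 23^2 = 529 <= 564 < 576 = 24^2.
Iterate m_{i+1} = d_i*a_i - m_i, d_{i+1} = (564 - m_{i+1}^2)/d_i, a_{i+1} = floor((a_0 + m_{i+1})/d_{i+1}):
  m_1 = 1*23 - 0 = 23, d_1 = (564 - 23^2)/1 = 35/1 = 35, a_1 = floor((23 + 23)/35) = 1.
  m_2 = 35*1 - 23 = 12, d_2 = (564 - 12^2)/35 = 420/35 = 12, a_2 = floor((23 + 12)/12) = 2.
  m_3 = 12*2 - 12 = 12, d_3 = (564 - 12^2)/12 = 420/12 = 35, a_3 = floor((23 + 12)/35) = 1.
  m_4 = 35*1 - 12 = 23, d_4 = (564 - 23^2)/35 = 35/35 = 1, a_4 = floor((23 + 23)/1) = 46.
  m_5 = 1*46 - 23 = 23, d_5 = (564 - 23^2)/1 = 35/1 = 35: (m_5, d_5) = (m_1, d_1) = (23, 35), so from here the quotients repeat a_1, ..., a_4; the period length is 4.
Hence the expansion of sqrt(564) is a_0 = 23 followed by the repeating block 1, 2, 1, 46 (period 4).

[23; overline(1, 2, 1, 46)]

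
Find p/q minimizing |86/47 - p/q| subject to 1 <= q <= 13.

11/6

Expand x = 86/47 as a continued fraction with the Euclidean algorithm:
  86 = 1*47 + 39, so a_0 = 1.
  47 = 1*39 + 8, so a_1 = 1.
  39 = 4*8 + 7, so a_2 = 4.
  8 = 1*7 + 1, so a_3 = 1.
  7 = 7*1 + 0, so a_4 = 7.
so x = [1; 1, 4, 1, 7].
Convergents (p_i = a_i*p_{i-1} + p_{i-2}, q_i = a_i*q_{i-1} + q_{i-2} with p_{-2}=0, p_{-1}=1, q_{-2}=1, q_{-1}=0), until the denominator exceeds 13:
  i=0: a_0=1, p_0 = 1*1 + 0 = 1, q_0 = 1*0 + 1 = 1.
  i=1: a_1=1, p_1 = 1*1 + 1 = 2, q_1 = 1*1 + 0 = 1.
  i=2: a_2=4, p_2 = 4*2 + 1 = 9, q_2 = 4*1 + 1 = 5.
  i=3: a_3=1, p_3 = 1*9 + 2 = 11, q_3 = 1*5 + 1 = 6.
  i=4: a_4=7, p_4 = 7*11 + 9 = 86, q_4 = 7*6 + 5 = 47.
q_4 = 47 > 13, so the last convergent with denominator <= 13 is p_3/q_3 = 11/6.
The closest fraction with denominator <= 13 is either p_3/q_3 or the intermediate fraction (k*p_3 + p_2)/(k*q_3 + q_2) with the largest k >= 1 whose denominator stays <= 13; these approach x as k grows, and every other convergent or intermediate fraction in range is farther away.
Largest k: floor((13 - q_2)/q_3) = floor((13 - 5)/6) = 1.
That gives (1*11 + 9)/(1*6 + 5) = 20/11.
Compare the errors: |x - 11/6| = |86*6 - 11*47|/(47*6) = 1/282, and |x - 20/11| = |86*11 - 20*47|/(47*11) = 6/517.
Cross-multiplying, 1*517 = 517 < 1692 = 6*282, so 1/282 is smaller: the convergent 11/6 is closer to x than 20/11.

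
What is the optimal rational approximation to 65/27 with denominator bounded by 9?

Expand x = 65/27 as a continued fraction with the Euclidean algorithm:
  65 = 2*27 + 11, so a_0 = 2.
  27 = 2*11 + 5, so a_1 = 2.
  11 = 2*5 + 1, so a_2 = 2.
  5 = 5*1 + 0, so a_3 = 5.
so x = [2; 2, 2, 5].
Convergents (p_i = a_i*p_{i-1} + p_{i-2}, q_i = a_i*q_{i-1} + q_{i-2} with p_{-2}=0, p_{-1}=1, q_{-2}=1, q_{-1}=0), until the denominator exceeds 9:
  i=0: a_0=2, p_0 = 2*1 + 0 = 2, q_0 = 2*0 + 1 = 1.
  i=1: a_1=2, p_1 = 2*2 + 1 = 5, q_1 = 2*1 + 0 = 2.
  i=2: a_2=2, p_2 = 2*5 + 2 = 12, q_2 = 2*2 + 1 = 5.
  i=3: a_3=5, p_3 = 5*12 + 5 = 65, q_3 = 5*5 + 2 = 27.
q_3 = 27 > 9, so the last convergent with denominator <= 9 is p_2/q_2 = 12/5.
The closest fraction with denominator <= 9 is either p_2/q_2 or the intermediate fraction (k*p_2 + p_1)/(k*q_2 + q_1) with the largest k >= 1 whose denominator stays <= 9; these approach x as k grows, and every other convergent or intermediate fraction in range is farther away.
Largest k: floor((9 - q_1)/q_2) = floor((9 - 2)/5) = 1.
That gives (1*12 + 5)/(1*5 + 2) = 17/7.
Compare the errors: |x - 12/5| = |65*5 - 12*27|/(27*5) = 1/135, and |x - 17/7| = |65*7 - 17*27|/(27*7) = 4/189.
Cross-multiplying, 1*189 = 189 < 540 = 4*135, so 1/135 is smaller: the convergent 12/5 is closer to x than 17/7.

12/5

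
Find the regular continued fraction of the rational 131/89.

[1; 2, 8, 2, 2]

Run the Euclidean algorithm on 131 and 89; the successive quotients are the partial quotients a_0, a_1, ... (each step inverts the fractional part left over by the previous one):
  131 = 1*89 + 42, so a_0 = 1.
  89 = 2*42 + 5, so a_1 = 2.
  42 = 8*5 + 2, so a_2 = 8.
  5 = 2*2 + 1, so a_3 = 2.
  2 = 2*1 + 0, so a_4 = 2.
The remainder reaches 0 after 5 divisions, so the expansion has 5 partial quotients, read off in order.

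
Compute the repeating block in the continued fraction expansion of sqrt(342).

Write x_i = (sqrt(342) + m_i)/d_i with (m_0, d_0) = (0, 1). a_0 = floor(sqrt(342)) = 18, since 18^2 = 324 <= 342 < 361 = 19^2.
Iterate m_{i+1} = d_i*a_i - m_i, d_{i+1} = (342 - m_{i+1}^2)/d_i, a_{i+1} = floor((a_0 + m_{i+1})/d_{i+1}):
  m_1 = 1*18 - 0 = 18, d_1 = (342 - 18^2)/1 = 18/1 = 18, a_1 = floor((18 + 18)/18) = 2.
  m_2 = 18*2 - 18 = 18, d_2 = (342 - 18^2)/18 = 18/18 = 1, a_2 = floor((18 + 18)/1) = 36.
  m_3 = 1*36 - 18 = 18, d_3 = (342 - 18^2)/1 = 18/1 = 18: (m_3, d_3) = (m_1, d_1) = (18, 18), so from here the quotients repeat a_1, a_2; the period length is 2.
Hence the expansion of sqrt(342) is a_0 = 18 followed by the repeating block 2, 36 (period 2).

[18; (2, 36)]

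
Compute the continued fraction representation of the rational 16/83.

Run the Euclidean algorithm on 16 and 83; the successive quotients are the partial quotients a_0, a_1, ... (each step inverts the fractional part left over by the previous one):
  16 = 0*83 + 16, so a_0 = 0.
  83 = 5*16 + 3, so a_1 = 5.
  16 = 5*3 + 1, so a_2 = 5.
  3 = 3*1 + 0, so a_3 = 3.
The remainder reaches 0 after 4 divisions, so the expansion has 4 partial quotients, read off in order.

[0; 5, 5, 3]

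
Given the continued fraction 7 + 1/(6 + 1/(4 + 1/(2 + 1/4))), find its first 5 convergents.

Using the convergent recurrence p_i = a_i*p_{i-1} + p_{i-2}, q_i = a_i*q_{i-1} + q_{i-2} with p_{-2}=0, p_{-1}=1, q_{-2}=1, q_{-1}=0:
  i=0: a_0=7, p_0 = 7*1 + 0 = 7, q_0 = 7*0 + 1 = 1.
  i=1: a_1=6, p_1 = 6*7 + 1 = 43, q_1 = 6*1 + 0 = 6.
  i=2: a_2=4, p_2 = 4*43 + 7 = 179, q_2 = 4*6 + 1 = 25.
  i=3: a_3=2, p_3 = 2*179 + 43 = 401, q_3 = 2*25 + 6 = 56.
  i=4: a_4=4, p_4 = 4*401 + 179 = 1783, q_4 = 4*56 + 25 = 249.

7/1, 43/6, 179/25, 401/56, 1783/249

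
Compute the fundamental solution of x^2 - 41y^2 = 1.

First expand sqrt(41) as a continued fraction. With x_i = (sqrt(41) + m_i)/d_i and (m_0, d_0) = (0, 1): a_0 = floor(sqrt(41)) = 6, since 6^2 = 36 <= 41 < 49 = 7^2.
Iterate m_{i+1} = d_i*a_i - m_i, d_{i+1} = (41 - m_{i+1}^2)/d_i, a_{i+1} = floor((a_0 + m_{i+1})/d_{i+1}):
  m_1 = 1*6 - 0 = 6, d_1 = (41 - 6^2)/1 = 5/1 = 5, a_1 = floor((6 + 6)/5) = 2.
  m_2 = 5*2 - 6 = 4, d_2 = (41 - 4^2)/5 = 25/5 = 5, a_2 = floor((6 + 4)/5) = 2.
  m_3 = 5*2 - 4 = 6, d_3 = (41 - 6^2)/5 = 5/5 = 1, a_3 = floor((6 + 6)/1) = 12.
  m_4 = 1*12 - 6 = 6, d_4 = (41 - 6^2)/1 = 5/1 = 5: (m_4, d_4) = (m_1, d_1) = (6, 5), so from here the quotients repeat a_1, ..., a_3; the period length is 3.
So sqrt(41) = [6; (2, 2, 12)] with period length k = 3.
k is odd, so (p_{k-1}, q_{k-1}) only solves x^2 - 41y^2 = -1 and the fundamental solution of x^2 - 41y^2 = 1 is (p_{2k-1}, q_{2k-1}) = (p_5, q_5); compute convergents through index 5, running through the period twice.
Convergents (p_i = a_i*p_{i-1} + p_{i-2}, q_i = a_i*q_{i-1} + q_{i-2} with p_{-2}=0, p_{-1}=1, q_{-2}=1, q_{-1}=0):
  i=0: a_0=6, p_0 = 6*1 + 0 = 6, q_0 = 6*0 + 1 = 1.
  i=1: a_1=2, p_1 = 2*6 + 1 = 13, q_1 = 2*1 + 0 = 2.
  i=2: a_2=2, p_2 = 2*13 + 6 = 32, q_2 = 2*2 + 1 = 5.
  i=3: a_3=12, p_3 = 12*32 + 13 = 397, q_3 = 12*5 + 2 = 62.
  i=4: a_4=2, p_4 = 2*397 + 32 = 826, q_4 = 2*62 + 5 = 129.
  i=5: a_5=2, p_5 = 2*826 + 397 = 2049, q_5 = 2*129 + 62 = 320.
Indeed p_2^2 - 41*q_2^2 = 1024 - 1025 = -1, not +1.
Check: 2049^2 - 41*320^2 = 4198401 - 4198400 = 1, so (x, y) = (2049, 320) solves the equation, and by the theorem it is the least positive solution.

(x, y) = (2049, 320)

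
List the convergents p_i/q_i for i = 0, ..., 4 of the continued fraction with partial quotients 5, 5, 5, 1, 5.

5/1, 26/5, 135/26, 161/31, 940/181

Using the convergent recurrence p_i = a_i*p_{i-1} + p_{i-2}, q_i = a_i*q_{i-1} + q_{i-2} with p_{-2}=0, p_{-1}=1, q_{-2}=1, q_{-1}=0:
  i=0: a_0=5, p_0 = 5*1 + 0 = 5, q_0 = 5*0 + 1 = 1.
  i=1: a_1=5, p_1 = 5*5 + 1 = 26, q_1 = 5*1 + 0 = 5.
  i=2: a_2=5, p_2 = 5*26 + 5 = 135, q_2 = 5*5 + 1 = 26.
  i=3: a_3=1, p_3 = 1*135 + 26 = 161, q_3 = 1*26 + 5 = 31.
  i=4: a_4=5, p_4 = 5*161 + 135 = 940, q_4 = 5*31 + 26 = 181.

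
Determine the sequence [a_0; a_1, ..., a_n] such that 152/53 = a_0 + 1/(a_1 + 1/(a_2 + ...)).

Run the Euclidean algorithm on 152 and 53; the successive quotients are the partial quotients a_0, a_1, ... (each step inverts the fractional part left over by the previous one):
  152 = 2*53 + 46, so a_0 = 2.
  53 = 1*46 + 7, so a_1 = 1.
  46 = 6*7 + 4, so a_2 = 6.
  7 = 1*4 + 3, so a_3 = 1.
  4 = 1*3 + 1, so a_4 = 1.
  3 = 3*1 + 0, so a_5 = 3.
The remainder reaches 0 after 6 divisions, so the expansion has 6 partial quotients, read off in order.

[2; 1, 6, 1, 1, 3]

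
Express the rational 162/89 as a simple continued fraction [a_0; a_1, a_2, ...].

[1; 1, 4, 1, 1, 3, 2]

Run the Euclidean algorithm on 162 and 89; the successive quotients are the partial quotients a_0, a_1, ... (each step inverts the fractional part left over by the previous one):
  162 = 1*89 + 73, so a_0 = 1.
  89 = 1*73 + 16, so a_1 = 1.
  73 = 4*16 + 9, so a_2 = 4.
  16 = 1*9 + 7, so a_3 = 1.
  9 = 1*7 + 2, so a_4 = 1.
  7 = 3*2 + 1, so a_5 = 3.
  2 = 2*1 + 0, so a_6 = 2.
The remainder reaches 0 after 7 divisions, so the expansion has 7 partial quotients, read off in order.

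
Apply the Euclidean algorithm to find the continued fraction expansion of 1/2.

Run the Euclidean algorithm on 1 and 2; the successive quotients are the partial quotients a_0, a_1, ... (each step inverts the fractional part left over by the previous one):
  1 = 0*2 + 1, so a_0 = 0.
  2 = 2*1 + 0, so a_1 = 2.
The remainder reaches 0 after 2 divisions, so the expansion has 2 partial quotients, read off in order.

[0; 2]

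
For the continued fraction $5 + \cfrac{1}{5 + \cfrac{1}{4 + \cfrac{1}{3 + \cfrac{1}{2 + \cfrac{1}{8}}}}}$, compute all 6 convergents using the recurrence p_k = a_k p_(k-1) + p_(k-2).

Using the convergent recurrence p_i = a_i*p_{i-1} + p_{i-2}, q_i = a_i*q_{i-1} + q_{i-2} with p_{-2}=0, p_{-1}=1, q_{-2}=1, q_{-1}=0:
  i=0: a_0=5, p_0 = 5*1 + 0 = 5, q_0 = 5*0 + 1 = 1.
  i=1: a_1=5, p_1 = 5*5 + 1 = 26, q_1 = 5*1 + 0 = 5.
  i=2: a_2=4, p_2 = 4*26 + 5 = 109, q_2 = 4*5 + 1 = 21.
  i=3: a_3=3, p_3 = 3*109 + 26 = 353, q_3 = 3*21 + 5 = 68.
  i=4: a_4=2, p_4 = 2*353 + 109 = 815, q_4 = 2*68 + 21 = 157.
  i=5: a_5=8, p_5 = 8*815 + 353 = 6873, q_5 = 8*157 + 68 = 1324.

5/1, 26/5, 109/21, 353/68, 815/157, 6873/1324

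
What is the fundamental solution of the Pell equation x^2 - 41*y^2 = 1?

First expand sqrt(41) as a continued fraction. With x_i = (sqrt(41) + m_i)/d_i and (m_0, d_0) = (0, 1): a_0 = floor(sqrt(41)) = 6, since 6^2 = 36 <= 41 < 49 = 7^2.
Iterate m_{i+1} = d_i*a_i - m_i, d_{i+1} = (41 - m_{i+1}^2)/d_i, a_{i+1} = floor((a_0 + m_{i+1})/d_{i+1}):
  m_1 = 1*6 - 0 = 6, d_1 = (41 - 6^2)/1 = 5/1 = 5, a_1 = floor((6 + 6)/5) = 2.
  m_2 = 5*2 - 6 = 4, d_2 = (41 - 4^2)/5 = 25/5 = 5, a_2 = floor((6 + 4)/5) = 2.
  m_3 = 5*2 - 4 = 6, d_3 = (41 - 6^2)/5 = 5/5 = 1, a_3 = floor((6 + 6)/1) = 12.
  m_4 = 1*12 - 6 = 6, d_4 = (41 - 6^2)/1 = 5/1 = 5: (m_4, d_4) = (m_1, d_1) = (6, 5), so from here the quotients repeat a_1, ..., a_3; the period length is 3.
So sqrt(41) = [6; (2, 2, 12)] with period length k = 3.
k is odd, so (p_{k-1}, q_{k-1}) only solves x^2 - 41y^2 = -1 and the fundamental solution of x^2 - 41y^2 = 1 is (p_{2k-1}, q_{2k-1}) = (p_5, q_5); compute convergents through index 5, running through the period twice.
Convergents (p_i = a_i*p_{i-1} + p_{i-2}, q_i = a_i*q_{i-1} + q_{i-2} with p_{-2}=0, p_{-1}=1, q_{-2}=1, q_{-1}=0):
  i=0: a_0=6, p_0 = 6*1 + 0 = 6, q_0 = 6*0 + 1 = 1.
  i=1: a_1=2, p_1 = 2*6 + 1 = 13, q_1 = 2*1 + 0 = 2.
  i=2: a_2=2, p_2 = 2*13 + 6 = 32, q_2 = 2*2 + 1 = 5.
  i=3: a_3=12, p_3 = 12*32 + 13 = 397, q_3 = 12*5 + 2 = 62.
  i=4: a_4=2, p_4 = 2*397 + 32 = 826, q_4 = 2*62 + 5 = 129.
  i=5: a_5=2, p_5 = 2*826 + 397 = 2049, q_5 = 2*129 + 62 = 320.
Indeed p_2^2 - 41*q_2^2 = 1024 - 1025 = -1, not +1.
Check: 2049^2 - 41*320^2 = 4198401 - 4198400 = 1, so (x, y) = (2049, 320) solves the equation, and by the theorem it is the least positive solution.

(x, y) = (2049, 320)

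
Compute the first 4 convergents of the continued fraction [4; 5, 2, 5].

Using the convergent recurrence p_i = a_i*p_{i-1} + p_{i-2}, q_i = a_i*q_{i-1} + q_{i-2} with p_{-2}=0, p_{-1}=1, q_{-2}=1, q_{-1}=0:
  i=0: a_0=4, p_0 = 4*1 + 0 = 4, q_0 = 4*0 + 1 = 1.
  i=1: a_1=5, p_1 = 5*4 + 1 = 21, q_1 = 5*1 + 0 = 5.
  i=2: a_2=2, p_2 = 2*21 + 4 = 46, q_2 = 2*5 + 1 = 11.
  i=3: a_3=5, p_3 = 5*46 + 21 = 251, q_3 = 5*11 + 5 = 60.

4/1, 21/5, 46/11, 251/60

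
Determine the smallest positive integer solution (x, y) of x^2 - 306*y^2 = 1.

First expand sqrt(306) as a continued fraction. With x_i = (sqrt(306) + m_i)/d_i and (m_0, d_0) = (0, 1): a_0 = floor(sqrt(306)) = 17, since 17^2 = 289 <= 306 < 324 = 18^2.
Iterate m_{i+1} = d_i*a_i - m_i, d_{i+1} = (306 - m_{i+1}^2)/d_i, a_{i+1} = floor((a_0 + m_{i+1})/d_{i+1}):
  m_1 = 1*17 - 0 = 17, d_1 = (306 - 17^2)/1 = 17/1 = 17, a_1 = floor((17 + 17)/17) = 2.
  m_2 = 17*2 - 17 = 17, d_2 = (306 - 17^2)/17 = 17/17 = 1, a_2 = floor((17 + 17)/1) = 34.
  m_3 = 1*34 - 17 = 17, d_3 = (306 - 17^2)/1 = 17/1 = 17: (m_3, d_3) = (m_1, d_1) = (17, 17), so from here the quotients repeat a_1, a_2; the period length is 2.
So sqrt(306) = [17; (2, 34)] with period length k = 2.
k is even, so the fundamental solution of x^2 - 306y^2 = 1 is (p_{k-1}, q_{k-1}) = (p_1, q_1); compute convergents through index 1.
Convergents (p_i = a_i*p_{i-1} + p_{i-2}, q_i = a_i*q_{i-1} + q_{i-2} with p_{-2}=0, p_{-1}=1, q_{-2}=1, q_{-1}=0):
  i=0: a_0=17, p_0 = 17*1 + 0 = 17, q_0 = 17*0 + 1 = 1.
  i=1: a_1=2, p_1 = 2*17 + 1 = 35, q_1 = 2*1 + 0 = 2.
Check: 35^2 - 306*2^2 = 1225 - 1224 = 1, so (x, y) = (35, 2) solves the equation, and by the theorem it is the least positive solution.

(x, y) = (35, 2)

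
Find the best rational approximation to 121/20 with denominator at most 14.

Expand x = 121/20 as a continued fraction with the Euclidean algorithm:
  121 = 6*20 + 1, so a_0 = 6.
  20 = 20*1 + 0, so a_1 = 20.
so x = [6; 20].
Convergents (p_i = a_i*p_{i-1} + p_{i-2}, q_i = a_i*q_{i-1} + q_{i-2} with p_{-2}=0, p_{-1}=1, q_{-2}=1, q_{-1}=0), until the denominator exceeds 14:
  i=0: a_0=6, p_0 = 6*1 + 0 = 6, q_0 = 6*0 + 1 = 1.
  i=1: a_1=20, p_1 = 20*6 + 1 = 121, q_1 = 20*1 + 0 = 20.
q_1 = 20 > 14, so the last convergent with denominator <= 14 is p_0/q_0 = 6/1.
The closest fraction with denominator <= 14 is either p_0/q_0 or the intermediate fraction (k*p_0 + p_{-1})/(k*q_0 + q_{-1}) with the largest k >= 1 whose denominator stays <= 14; these approach x as k grows, and every other convergent or intermediate fraction in range is farther away.
Largest k: floor((14 - q_{-1})/q_0) = floor((14 - 0)/1) = 14 (using the seeds p_{-1} = 1, q_{-1} = 0).
That gives (14*6 + 1)/(14*1 + 0) = 85/14.
Compare the errors: |x - 6/1| = |121*1 - 6*20|/(20*1) = 1/20, and |x - 85/14| = |121*14 - 85*20|/(20*14) = 6/280.
Cross-multiplying, 6*20 = 120 < 280 = 1*280, so 6/280 is smaller: the intermediate fraction 85/14 is closer to x than 6/1.

85/14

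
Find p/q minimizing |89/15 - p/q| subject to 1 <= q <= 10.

59/10

Expand x = 89/15 as a continued fraction with the Euclidean algorithm:
  89 = 5*15 + 14, so a_0 = 5.
  15 = 1*14 + 1, so a_1 = 1.
  14 = 14*1 + 0, so a_2 = 14.
so x = [5; 1, 14].
Convergents (p_i = a_i*p_{i-1} + p_{i-2}, q_i = a_i*q_{i-1} + q_{i-2} with p_{-2}=0, p_{-1}=1, q_{-2}=1, q_{-1}=0), until the denominator exceeds 10:
  i=0: a_0=5, p_0 = 5*1 + 0 = 5, q_0 = 5*0 + 1 = 1.
  i=1: a_1=1, p_1 = 1*5 + 1 = 6, q_1 = 1*1 + 0 = 1.
  i=2: a_2=14, p_2 = 14*6 + 5 = 89, q_2 = 14*1 + 1 = 15.
q_2 = 15 > 10, so the last convergent with denominator <= 10 is p_1/q_1 = 6/1.
The closest fraction with denominator <= 10 is either p_1/q_1 or the intermediate fraction (k*p_1 + p_0)/(k*q_1 + q_0) with the largest k >= 1 whose denominator stays <= 10; these approach x as k grows, and every other convergent or intermediate fraction in range is farther away.
Largest k: floor((10 - q_0)/q_1) = floor((10 - 1)/1) = 9.
That gives (9*6 + 5)/(9*1 + 1) = 59/10.
Compare the errors: |x - 6/1| = |89*1 - 6*15|/(15*1) = 1/15, and |x - 59/10| = |89*10 - 59*15|/(15*10) = 5/150.
Cross-multiplying, 5*15 = 75 < 150 = 1*150, so 5/150 is smaller: the intermediate fraction 59/10 is closer to x than 6/1.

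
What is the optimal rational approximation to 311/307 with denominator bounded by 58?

59/58

Expand x = 311/307 as a continued fraction with the Euclidean algorithm:
  311 = 1*307 + 4, so a_0 = 1.
  307 = 76*4 + 3, so a_1 = 76.
  4 = 1*3 + 1, so a_2 = 1.
  3 = 3*1 + 0, so a_3 = 3.
so x = [1; 76, 1, 3].
Convergents (p_i = a_i*p_{i-1} + p_{i-2}, q_i = a_i*q_{i-1} + q_{i-2} with p_{-2}=0, p_{-1}=1, q_{-2}=1, q_{-1}=0), until the denominator exceeds 58:
  i=0: a_0=1, p_0 = 1*1 + 0 = 1, q_0 = 1*0 + 1 = 1.
  i=1: a_1=76, p_1 = 76*1 + 1 = 77, q_1 = 76*1 + 0 = 76.
q_1 = 76 > 58, so the last convergent with denominator <= 58 is p_0/q_0 = 1/1.
The closest fraction with denominator <= 58 is either p_0/q_0 or the intermediate fraction (k*p_0 + p_{-1})/(k*q_0 + q_{-1}) with the largest k >= 1 whose denominator stays <= 58; these approach x as k grows, and every other convergent or intermediate fraction in range is farther away.
Largest k: floor((58 - q_{-1})/q_0) = floor((58 - 0)/1) = 58 (using the seeds p_{-1} = 1, q_{-1} = 0).
That gives (58*1 + 1)/(58*1 + 0) = 59/58.
Compare the errors: |x - 1/1| = |311*1 - 1*307|/(307*1) = 4/307, and |x - 59/58| = |311*58 - 59*307|/(307*58) = 75/17806.
Cross-multiplying, 75*307 = 23025 < 71224 = 4*17806, so 75/17806 is smaller: the intermediate fraction 59/58 is closer to x than 1/1.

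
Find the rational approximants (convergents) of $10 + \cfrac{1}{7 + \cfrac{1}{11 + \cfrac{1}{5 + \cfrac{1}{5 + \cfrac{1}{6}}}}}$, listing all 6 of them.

10/1, 71/7, 791/78, 4026/397, 20921/2063, 129552/12775

Using the convergent recurrence p_i = a_i*p_{i-1} + p_{i-2}, q_i = a_i*q_{i-1} + q_{i-2} with p_{-2}=0, p_{-1}=1, q_{-2}=1, q_{-1}=0:
  i=0: a_0=10, p_0 = 10*1 + 0 = 10, q_0 = 10*0 + 1 = 1.
  i=1: a_1=7, p_1 = 7*10 + 1 = 71, q_1 = 7*1 + 0 = 7.
  i=2: a_2=11, p_2 = 11*71 + 10 = 791, q_2 = 11*7 + 1 = 78.
  i=3: a_3=5, p_3 = 5*791 + 71 = 4026, q_3 = 5*78 + 7 = 397.
  i=4: a_4=5, p_4 = 5*4026 + 791 = 20921, q_4 = 5*397 + 78 = 2063.
  i=5: a_5=6, p_5 = 6*20921 + 4026 = 129552, q_5 = 6*2063 + 397 = 12775.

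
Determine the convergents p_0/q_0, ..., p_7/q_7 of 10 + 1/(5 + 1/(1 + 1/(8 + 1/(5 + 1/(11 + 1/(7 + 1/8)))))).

10/1, 51/5, 61/6, 539/53, 2756/271, 30855/3034, 218741/21509, 1780783/175106

Using the convergent recurrence p_i = a_i*p_{i-1} + p_{i-2}, q_i = a_i*q_{i-1} + q_{i-2} with p_{-2}=0, p_{-1}=1, q_{-2}=1, q_{-1}=0:
  i=0: a_0=10, p_0 = 10*1 + 0 = 10, q_0 = 10*0 + 1 = 1.
  i=1: a_1=5, p_1 = 5*10 + 1 = 51, q_1 = 5*1 + 0 = 5.
  i=2: a_2=1, p_2 = 1*51 + 10 = 61, q_2 = 1*5 + 1 = 6.
  i=3: a_3=8, p_3 = 8*61 + 51 = 539, q_3 = 8*6 + 5 = 53.
  i=4: a_4=5, p_4 = 5*539 + 61 = 2756, q_4 = 5*53 + 6 = 271.
  i=5: a_5=11, p_5 = 11*2756 + 539 = 30855, q_5 = 11*271 + 53 = 3034.
  i=6: a_6=7, p_6 = 7*30855 + 2756 = 218741, q_6 = 7*3034 + 271 = 21509.
  i=7: a_7=8, p_7 = 8*218741 + 30855 = 1780783, q_7 = 8*21509 + 3034 = 175106.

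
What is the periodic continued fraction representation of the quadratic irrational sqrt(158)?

[12; (1, 1, 3, 12, 3, 1, 1, 24)]

Write x_i = (sqrt(158) + m_i)/d_i with (m_0, d_0) = (0, 1). a_0 = floor(sqrt(158)) = 12, since 12^2 = 144 <= 158 < 169 = 13^2.
Iterate m_{i+1} = d_i*a_i - m_i, d_{i+1} = (158 - m_{i+1}^2)/d_i, a_{i+1} = floor((a_0 + m_{i+1})/d_{i+1}):
  m_1 = 1*12 - 0 = 12, d_1 = (158 - 12^2)/1 = 14/1 = 14, a_1 = floor((12 + 12)/14) = 1.
  m_2 = 14*1 - 12 = 2, d_2 = (158 - 2^2)/14 = 154/14 = 11, a_2 = floor((12 + 2)/11) = 1.
  m_3 = 11*1 - 2 = 9, d_3 = (158 - 9^2)/11 = 77/11 = 7, a_3 = floor((12 + 9)/7) = 3.
  m_4 = 7*3 - 9 = 12, d_4 = (158 - 12^2)/7 = 14/7 = 2, a_4 = floor((12 + 12)/2) = 12.
  m_5 = 2*12 - 12 = 12, d_5 = (158 - 12^2)/2 = 14/2 = 7, a_5 = floor((12 + 12)/7) = 3.
  m_6 = 7*3 - 12 = 9, d_6 = (158 - 9^2)/7 = 77/7 = 11, a_6 = floor((12 + 9)/11) = 1.
  m_7 = 11*1 - 9 = 2, d_7 = (158 - 2^2)/11 = 154/11 = 14, a_7 = floor((12 + 2)/14) = 1.
  m_8 = 14*1 - 2 = 12, d_8 = (158 - 12^2)/14 = 14/14 = 1, a_8 = floor((12 + 12)/1) = 24.
  m_9 = 1*24 - 12 = 12, d_9 = (158 - 12^2)/1 = 14/1 = 14: (m_9, d_9) = (m_1, d_1) = (12, 14), so from here the quotients repeat a_1, ..., a_8; the period length is 8.
Hence the expansion of sqrt(158) is a_0 = 12 followed by the repeating block 1, 1, 3, 12, 3, 1, 1, 24 (period 8).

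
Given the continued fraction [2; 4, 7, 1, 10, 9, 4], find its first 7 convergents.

2/1, 9/4, 65/29, 74/33, 805/359, 7319/3264, 30081/13415

Using the convergent recurrence p_i = a_i*p_{i-1} + p_{i-2}, q_i = a_i*q_{i-1} + q_{i-2} with p_{-2}=0, p_{-1}=1, q_{-2}=1, q_{-1}=0:
  i=0: a_0=2, p_0 = 2*1 + 0 = 2, q_0 = 2*0 + 1 = 1.
  i=1: a_1=4, p_1 = 4*2 + 1 = 9, q_1 = 4*1 + 0 = 4.
  i=2: a_2=7, p_2 = 7*9 + 2 = 65, q_2 = 7*4 + 1 = 29.
  i=3: a_3=1, p_3 = 1*65 + 9 = 74, q_3 = 1*29 + 4 = 33.
  i=4: a_4=10, p_4 = 10*74 + 65 = 805, q_4 = 10*33 + 29 = 359.
  i=5: a_5=9, p_5 = 9*805 + 74 = 7319, q_5 = 9*359 + 33 = 3264.
  i=6: a_6=4, p_6 = 4*7319 + 805 = 30081, q_6 = 4*3264 + 359 = 13415.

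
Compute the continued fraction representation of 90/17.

Run the Euclidean algorithm on 90 and 17; the successive quotients are the partial quotients a_0, a_1, ... (each step inverts the fractional part left over by the previous one):
  90 = 5*17 + 5, so a_0 = 5.
  17 = 3*5 + 2, so a_1 = 3.
  5 = 2*2 + 1, so a_2 = 2.
  2 = 2*1 + 0, so a_3 = 2.
The remainder reaches 0 after 4 divisions, so the expansion has 4 partial quotients, read off in order.

[5; 3, 2, 2]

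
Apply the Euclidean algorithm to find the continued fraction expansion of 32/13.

[2; 2, 6]

Run the Euclidean algorithm on 32 and 13; the successive quotients are the partial quotients a_0, a_1, ... (each step inverts the fractional part left over by the previous one):
  32 = 2*13 + 6, so a_0 = 2.
  13 = 2*6 + 1, so a_1 = 2.
  6 = 6*1 + 0, so a_2 = 6.
The remainder reaches 0 after 3 divisions, so the expansion has 3 partial quotients, read off in order.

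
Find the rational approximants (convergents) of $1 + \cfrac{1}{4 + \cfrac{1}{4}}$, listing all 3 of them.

Using the convergent recurrence p_i = a_i*p_{i-1} + p_{i-2}, q_i = a_i*q_{i-1} + q_{i-2} with p_{-2}=0, p_{-1}=1, q_{-2}=1, q_{-1}=0:
  i=0: a_0=1, p_0 = 1*1 + 0 = 1, q_0 = 1*0 + 1 = 1.
  i=1: a_1=4, p_1 = 4*1 + 1 = 5, q_1 = 4*1 + 0 = 4.
  i=2: a_2=4, p_2 = 4*5 + 1 = 21, q_2 = 4*4 + 1 = 17.

1/1, 5/4, 21/17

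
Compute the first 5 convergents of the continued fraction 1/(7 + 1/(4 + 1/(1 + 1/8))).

Using the convergent recurrence p_i = a_i*p_{i-1} + p_{i-2}, q_i = a_i*q_{i-1} + q_{i-2} with p_{-2}=0, p_{-1}=1, q_{-2}=1, q_{-1}=0:
  i=0: a_0=0, p_0 = 0*1 + 0 = 0, q_0 = 0*0 + 1 = 1.
  i=1: a_1=7, p_1 = 7*0 + 1 = 1, q_1 = 7*1 + 0 = 7.
  i=2: a_2=4, p_2 = 4*1 + 0 = 4, q_2 = 4*7 + 1 = 29.
  i=3: a_3=1, p_3 = 1*4 + 1 = 5, q_3 = 1*29 + 7 = 36.
  i=4: a_4=8, p_4 = 8*5 + 4 = 44, q_4 = 8*36 + 29 = 317.

0/1, 1/7, 4/29, 5/36, 44/317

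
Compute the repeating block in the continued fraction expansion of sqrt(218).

[14; (1, 3, 3, 1, 28)]

Write x_i = (sqrt(218) + m_i)/d_i with (m_0, d_0) = (0, 1). a_0 = floor(sqrt(218)) = 14, since 14^2 = 196 <= 218 < 225 = 15^2.
Iterate m_{i+1} = d_i*a_i - m_i, d_{i+1} = (218 - m_{i+1}^2)/d_i, a_{i+1} = floor((a_0 + m_{i+1})/d_{i+1}):
  m_1 = 1*14 - 0 = 14, d_1 = (218 - 14^2)/1 = 22/1 = 22, a_1 = floor((14 + 14)/22) = 1.
  m_2 = 22*1 - 14 = 8, d_2 = (218 - 8^2)/22 = 154/22 = 7, a_2 = floor((14 + 8)/7) = 3.
  m_3 = 7*3 - 8 = 13, d_3 = (218 - 13^2)/7 = 49/7 = 7, a_3 = floor((14 + 13)/7) = 3.
  m_4 = 7*3 - 13 = 8, d_4 = (218 - 8^2)/7 = 154/7 = 22, a_4 = floor((14 + 8)/22) = 1.
  m_5 = 22*1 - 8 = 14, d_5 = (218 - 14^2)/22 = 22/22 = 1, a_5 = floor((14 + 14)/1) = 28.
  m_6 = 1*28 - 14 = 14, d_6 = (218 - 14^2)/1 = 22/1 = 22: (m_6, d_6) = (m_1, d_1) = (14, 22), so from here the quotients repeat a_1, ..., a_5; the period length is 5.
Hence the expansion of sqrt(218) is a_0 = 14 followed by the repeating block 1, 3, 3, 1, 28 (period 5).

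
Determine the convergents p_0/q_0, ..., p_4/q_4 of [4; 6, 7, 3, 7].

Using the convergent recurrence p_i = a_i*p_{i-1} + p_{i-2}, q_i = a_i*q_{i-1} + q_{i-2} with p_{-2}=0, p_{-1}=1, q_{-2}=1, q_{-1}=0:
  i=0: a_0=4, p_0 = 4*1 + 0 = 4, q_0 = 4*0 + 1 = 1.
  i=1: a_1=6, p_1 = 6*4 + 1 = 25, q_1 = 6*1 + 0 = 6.
  i=2: a_2=7, p_2 = 7*25 + 4 = 179, q_2 = 7*6 + 1 = 43.
  i=3: a_3=3, p_3 = 3*179 + 25 = 562, q_3 = 3*43 + 6 = 135.
  i=4: a_4=7, p_4 = 7*562 + 179 = 4113, q_4 = 7*135 + 43 = 988.

4/1, 25/6, 179/43, 562/135, 4113/988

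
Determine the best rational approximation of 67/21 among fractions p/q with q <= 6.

Expand x = 67/21 as a continued fraction with the Euclidean algorithm:
  67 = 3*21 + 4, so a_0 = 3.
  21 = 5*4 + 1, so a_1 = 5.
  4 = 4*1 + 0, so a_2 = 4.
so x = [3; 5, 4].
Convergents (p_i = a_i*p_{i-1} + p_{i-2}, q_i = a_i*q_{i-1} + q_{i-2} with p_{-2}=0, p_{-1}=1, q_{-2}=1, q_{-1}=0), until the denominator exceeds 6:
  i=0: a_0=3, p_0 = 3*1 + 0 = 3, q_0 = 3*0 + 1 = 1.
  i=1: a_1=5, p_1 = 5*3 + 1 = 16, q_1 = 5*1 + 0 = 5.
  i=2: a_2=4, p_2 = 4*16 + 3 = 67, q_2 = 4*5 + 1 = 21.
q_2 = 21 > 6, so the last convergent with denominator <= 6 is p_1/q_1 = 16/5.
The closest fraction with denominator <= 6 is either p_1/q_1 or the intermediate fraction (k*p_1 + p_0)/(k*q_1 + q_0) with the largest k >= 1 whose denominator stays <= 6; these approach x as k grows, and every other convergent or intermediate fraction in range is farther away.
Largest k: floor((6 - q_0)/q_1) = floor((6 - 1)/5) = 1.
That gives (1*16 + 3)/(1*5 + 1) = 19/6.
Compare the errors: |x - 16/5| = |67*5 - 16*21|/(21*5) = 1/105, and |x - 19/6| = |67*6 - 19*21|/(21*6) = 3/126.
Cross-multiplying, 1*126 = 126 < 315 = 3*105, so 1/105 is smaller: the convergent 16/5 is closer to x than 19/6.

16/5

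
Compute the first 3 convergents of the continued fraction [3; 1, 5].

3/1, 4/1, 23/6

Using the convergent recurrence p_i = a_i*p_{i-1} + p_{i-2}, q_i = a_i*q_{i-1} + q_{i-2} with p_{-2}=0, p_{-1}=1, q_{-2}=1, q_{-1}=0:
  i=0: a_0=3, p_0 = 3*1 + 0 = 3, q_0 = 3*0 + 1 = 1.
  i=1: a_1=1, p_1 = 1*3 + 1 = 4, q_1 = 1*1 + 0 = 1.
  i=2: a_2=5, p_2 = 5*4 + 3 = 23, q_2 = 5*1 + 1 = 6.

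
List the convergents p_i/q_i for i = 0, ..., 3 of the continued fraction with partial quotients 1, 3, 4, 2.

Using the convergent recurrence p_i = a_i*p_{i-1} + p_{i-2}, q_i = a_i*q_{i-1} + q_{i-2} with p_{-2}=0, p_{-1}=1, q_{-2}=1, q_{-1}=0:
  i=0: a_0=1, p_0 = 1*1 + 0 = 1, q_0 = 1*0 + 1 = 1.
  i=1: a_1=3, p_1 = 3*1 + 1 = 4, q_1 = 3*1 + 0 = 3.
  i=2: a_2=4, p_2 = 4*4 + 1 = 17, q_2 = 4*3 + 1 = 13.
  i=3: a_3=2, p_3 = 2*17 + 4 = 38, q_3 = 2*13 + 3 = 29.

1/1, 4/3, 17/13, 38/29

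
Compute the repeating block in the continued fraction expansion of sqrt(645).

[25; (2, 1, 1, 12, 10, 12, 1, 1, 2, 50)]

Write x_i = (sqrt(645) + m_i)/d_i with (m_0, d_0) = (0, 1). a_0 = floor(sqrt(645)) = 25, since 25^2 = 625 <= 645 < 676 = 26^2.
Iterate m_{i+1} = d_i*a_i - m_i, d_{i+1} = (645 - m_{i+1}^2)/d_i, a_{i+1} = floor((a_0 + m_{i+1})/d_{i+1}):
  m_1 = 1*25 - 0 = 25, d_1 = (645 - 25^2)/1 = 20/1 = 20, a_1 = floor((25 + 25)/20) = 2.
  m_2 = 20*2 - 25 = 15, d_2 = (645 - 15^2)/20 = 420/20 = 21, a_2 = floor((25 + 15)/21) = 1.
  m_3 = 21*1 - 15 = 6, d_3 = (645 - 6^2)/21 = 609/21 = 29, a_3 = floor((25 + 6)/29) = 1.
  m_4 = 29*1 - 6 = 23, d_4 = (645 - 23^2)/29 = 116/29 = 4, a_4 = floor((25 + 23)/4) = 12.
  m_5 = 4*12 - 23 = 25, d_5 = (645 - 25^2)/4 = 20/4 = 5, a_5 = floor((25 + 25)/5) = 10.
  m_6 = 5*10 - 25 = 25, d_6 = (645 - 25^2)/5 = 20/5 = 4, a_6 = floor((25 + 25)/4) = 12.
  m_7 = 4*12 - 25 = 23, d_7 = (645 - 23^2)/4 = 116/4 = 29, a_7 = floor((25 + 23)/29) = 1.
  m_8 = 29*1 - 23 = 6, d_8 = (645 - 6^2)/29 = 609/29 = 21, a_8 = floor((25 + 6)/21) = 1.
  m_9 = 21*1 - 6 = 15, d_9 = (645 - 15^2)/21 = 420/21 = 20, a_9 = floor((25 + 15)/20) = 2.
  m_10 = 20*2 - 15 = 25, d_10 = (645 - 25^2)/20 = 20/20 = 1, a_10 = floor((25 + 25)/1) = 50.
  m_11 = 1*50 - 25 = 25, d_11 = (645 - 25^2)/1 = 20/1 = 20: (m_11, d_11) = (m_1, d_1) = (25, 20), so from here the quotients repeat a_1, ..., a_10; the period length is 10.
Hence the expansion of sqrt(645) is a_0 = 25 followed by the repeating block 2, 1, 1, 12, 10, 12, 1, 1, 2, 50 (period 10).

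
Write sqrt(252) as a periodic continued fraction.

[15; (1, 6, 1, 30)]

Write x_i = (sqrt(252) + m_i)/d_i with (m_0, d_0) = (0, 1). a_0 = floor(sqrt(252)) = 15, since 15^2 = 225 <= 252 < 256 = 16^2.
Iterate m_{i+1} = d_i*a_i - m_i, d_{i+1} = (252 - m_{i+1}^2)/d_i, a_{i+1} = floor((a_0 + m_{i+1})/d_{i+1}):
  m_1 = 1*15 - 0 = 15, d_1 = (252 - 15^2)/1 = 27/1 = 27, a_1 = floor((15 + 15)/27) = 1.
  m_2 = 27*1 - 15 = 12, d_2 = (252 - 12^2)/27 = 108/27 = 4, a_2 = floor((15 + 12)/4) = 6.
  m_3 = 4*6 - 12 = 12, d_3 = (252 - 12^2)/4 = 108/4 = 27, a_3 = floor((15 + 12)/27) = 1.
  m_4 = 27*1 - 12 = 15, d_4 = (252 - 15^2)/27 = 27/27 = 1, a_4 = floor((15 + 15)/1) = 30.
  m_5 = 1*30 - 15 = 15, d_5 = (252 - 15^2)/1 = 27/1 = 27: (m_5, d_5) = (m_1, d_1) = (15, 27), so from here the quotients repeat a_1, ..., a_4; the period length is 4.
Hence the expansion of sqrt(252) is a_0 = 15 followed by the repeating block 1, 6, 1, 30 (period 4).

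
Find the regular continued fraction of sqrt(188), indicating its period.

[13; (1, 2, 2, 6, 2, 2, 1, 26)]

Write x_i = (sqrt(188) + m_i)/d_i with (m_0, d_0) = (0, 1). a_0 = floor(sqrt(188)) = 13, since 13^2 = 169 <= 188 < 196 = 14^2.
Iterate m_{i+1} = d_i*a_i - m_i, d_{i+1} = (188 - m_{i+1}^2)/d_i, a_{i+1} = floor((a_0 + m_{i+1})/d_{i+1}):
  m_1 = 1*13 - 0 = 13, d_1 = (188 - 13^2)/1 = 19/1 = 19, a_1 = floor((13 + 13)/19) = 1.
  m_2 = 19*1 - 13 = 6, d_2 = (188 - 6^2)/19 = 152/19 = 8, a_2 = floor((13 + 6)/8) = 2.
  m_3 = 8*2 - 6 = 10, d_3 = (188 - 10^2)/8 = 88/8 = 11, a_3 = floor((13 + 10)/11) = 2.
  m_4 = 11*2 - 10 = 12, d_4 = (188 - 12^2)/11 = 44/11 = 4, a_4 = floor((13 + 12)/4) = 6.
  m_5 = 4*6 - 12 = 12, d_5 = (188 - 12^2)/4 = 44/4 = 11, a_5 = floor((13 + 12)/11) = 2.
  m_6 = 11*2 - 12 = 10, d_6 = (188 - 10^2)/11 = 88/11 = 8, a_6 = floor((13 + 10)/8) = 2.
  m_7 = 8*2 - 10 = 6, d_7 = (188 - 6^2)/8 = 152/8 = 19, a_7 = floor((13 + 6)/19) = 1.
  m_8 = 19*1 - 6 = 13, d_8 = (188 - 13^2)/19 = 19/19 = 1, a_8 = floor((13 + 13)/1) = 26.
  m_9 = 1*26 - 13 = 13, d_9 = (188 - 13^2)/1 = 19/1 = 19: (m_9, d_9) = (m_1, d_1) = (13, 19), so from here the quotients repeat a_1, ..., a_8; the period length is 8.
Hence the expansion of sqrt(188) is a_0 = 13 followed by the repeating block 1, 2, 2, 6, 2, 2, 1, 26 (period 8).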